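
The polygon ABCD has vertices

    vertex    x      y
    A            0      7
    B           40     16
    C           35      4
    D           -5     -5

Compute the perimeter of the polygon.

|AB| = √((40)² + (9)²) = √1681 = 41
|BC| = √((-5)² + (-12)²) = √169 = 13
|CD| = √((-40)² + (-9)²) = √1681 = 41
|DA| = √((5)² + (12)²) = √169 = 13
Perimeter = 41 + 13 + 41 + 13 = 108.

108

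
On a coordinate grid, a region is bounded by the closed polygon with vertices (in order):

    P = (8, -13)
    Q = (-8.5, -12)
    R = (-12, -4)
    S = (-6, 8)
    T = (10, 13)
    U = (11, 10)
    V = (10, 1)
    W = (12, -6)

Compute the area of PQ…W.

453.25

P→Q: (8)(-12) − (-8.5)(-13) = -206.5
Q→R: (-8.5)(-4) − (-12)(-12) = -110
R→S: (-12)(8) − (-6)(-4) = -120
S→T: (-6)(13) − (10)(8) = -158
T→U: (10)(10) − (11)(13) = -43
U→V: (11)(1) − (10)(10) = -89
V→W: (10)(-6) − (12)(1) = -72
W→P: (12)(-13) − (8)(-6) = -108
Σ = -906.5
Area = |Σ|/2 = 453.25.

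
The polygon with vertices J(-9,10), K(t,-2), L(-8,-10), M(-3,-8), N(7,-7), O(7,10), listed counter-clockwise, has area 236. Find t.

-4

The doubled signed area Σ (x_i y_{i+1} − x_{i+1} y_i) is linear in t.
With t=0 it equals 392; the coefficient of t is -20 (from the two edges through K).
So -20·t + 392 = 2·236 = 472 ⇒ t = -4.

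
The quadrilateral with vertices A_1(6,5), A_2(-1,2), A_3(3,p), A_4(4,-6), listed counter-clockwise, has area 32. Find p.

Write out the shoelace sum; only the two edges meeting at A_3 involve p:
2·Area = [((-1)·p − 3·2) + (3·(-6) − 4·p)] + 73
       = -5·p + 49 = 64
⇒ p = -3.

-3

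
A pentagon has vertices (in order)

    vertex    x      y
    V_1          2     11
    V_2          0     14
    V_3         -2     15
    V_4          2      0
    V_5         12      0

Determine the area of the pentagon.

Σ = (28) + (28) + (-30) + (0) + (132) = 158
Area = |Σ|/2 = 79.

79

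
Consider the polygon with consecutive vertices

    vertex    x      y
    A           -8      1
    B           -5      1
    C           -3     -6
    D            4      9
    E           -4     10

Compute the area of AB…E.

Apply the shoelace (surveyor's) formula: 2A = Σ (x_i·y_{i+1} − x_{i+1}·y_i), indices taken mod 5.
Σ = (-3) + (33) + (-3) + (76) + (76) = 179
Area = |Σ|/2 = 89.5.

89.5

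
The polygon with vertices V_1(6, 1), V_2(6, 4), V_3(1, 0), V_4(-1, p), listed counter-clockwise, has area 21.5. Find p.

The doubled signed area Σ (x_i y_{i+1} − x_{i+1} y_i) is linear in p.
With p=0 it equals 13; the coefficient of p is -5 (from the two edges through V_4).
So -5·p + 13 = 2·21.5 = 43 ⇒ p = -6.

-6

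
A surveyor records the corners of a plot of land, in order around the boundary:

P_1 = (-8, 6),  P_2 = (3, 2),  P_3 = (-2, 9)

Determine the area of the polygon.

28.5

Σ = (-34) + (31) + (60) = 57
Area = |Σ|/2 = 28.5.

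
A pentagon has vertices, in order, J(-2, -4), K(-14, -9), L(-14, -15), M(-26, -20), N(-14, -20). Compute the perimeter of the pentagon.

|JK| = √((-12)² + (-5)²) = √169 = 13
|KL| = √((0)² + (-6)²) = √36 = 6
|LM| = √((-12)² + (-5)²) = √169 = 13
|MN| = √((12)² + (0)²) = √144 = 12
|NJ| = √((12)² + (16)²) = √400 = 20
Perimeter = 13 + 6 + 13 + 12 + 20 = 64.

64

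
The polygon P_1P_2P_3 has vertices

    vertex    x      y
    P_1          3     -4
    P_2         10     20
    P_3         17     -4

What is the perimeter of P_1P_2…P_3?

|P_1P_2| = √((7)² + (24)²) = √625 = 25
|P_2P_3| = √((7)² + (-24)²) = √625 = 25
|P_3P_1| = √((-14)² + (0)²) = √196 = 14
Perimeter = 25 + 25 + 14 = 64.

64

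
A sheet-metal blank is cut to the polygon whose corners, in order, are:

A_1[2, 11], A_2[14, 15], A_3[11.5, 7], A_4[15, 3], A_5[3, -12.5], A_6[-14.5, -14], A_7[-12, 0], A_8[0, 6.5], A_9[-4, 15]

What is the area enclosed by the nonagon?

Σ = (-124) + (-74.5) + (-70.5) + (-196.5) + (-223.25) + (-168) + (-78) + (26) + (-74) = -982.75
Area = |Σ|/2 = 491.375.

491.375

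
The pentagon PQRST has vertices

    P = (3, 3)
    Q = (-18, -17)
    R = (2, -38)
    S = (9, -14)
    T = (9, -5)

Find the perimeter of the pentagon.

|PQ| = √((-21)² + (-20)²) = √841 = 29
|QR| = √((20)² + (-21)²) = √841 = 29
|RS| = √((7)² + (24)²) = √625 = 25
|ST| = √((0)² + (9)²) = √81 = 9
|TP| = √((-6)² + (8)²) = √100 = 10
Perimeter = 29 + 29 + 25 + 9 + 10 = 102.

102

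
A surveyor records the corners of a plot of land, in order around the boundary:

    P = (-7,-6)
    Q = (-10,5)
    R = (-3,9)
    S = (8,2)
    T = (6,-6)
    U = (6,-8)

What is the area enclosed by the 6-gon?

Apply Gauss's area formula: 2A = Σ (x_i·y_{i+1} − x_{i+1}·y_i), indices taken mod 6.
Σ = (-95) + (-75) + (-78) + (-60) + (-12) + (-92) = -412
Area = |Σ|/2 = 206.

206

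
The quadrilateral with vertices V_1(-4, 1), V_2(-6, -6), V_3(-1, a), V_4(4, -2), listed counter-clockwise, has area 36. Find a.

Write out the shoelace sum; only the two edges meeting at V_3 involve a:
2·Area = [((-6)·a − (-1)·(-6)) + ((-1)·(-2) − 4·a)] + 26
       = -10·a + 22 = 72
⇒ a = -5.

-5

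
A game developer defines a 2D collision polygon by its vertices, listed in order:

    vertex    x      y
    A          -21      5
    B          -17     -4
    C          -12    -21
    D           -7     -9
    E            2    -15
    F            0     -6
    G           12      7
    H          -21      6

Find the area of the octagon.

Apply the shoelace formula: 2A = Σ (x_i·y_{i+1} − x_{i+1}·y_i), indices taken mod 8.
Σ = (169) + (309) + (-39) + (123) + (-12) + (72) + (219) + (21) = 862
Area = |Σ|/2 = 431.

431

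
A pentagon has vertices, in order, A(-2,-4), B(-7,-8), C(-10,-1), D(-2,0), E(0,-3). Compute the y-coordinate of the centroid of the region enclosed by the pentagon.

-827/261

Apply the surveyor's formula. First the cross-terms c_i = x_i·y_{i+1} − x_{i+1}·y_i:
  -12, -73, -2, 6, -6  ⇒  2A = -87, A = -43.5.
Then Σ (y_i + y_{i+1})·c_i = 827, so ȳ = 827 / (6·(-43.5)) = -827/261.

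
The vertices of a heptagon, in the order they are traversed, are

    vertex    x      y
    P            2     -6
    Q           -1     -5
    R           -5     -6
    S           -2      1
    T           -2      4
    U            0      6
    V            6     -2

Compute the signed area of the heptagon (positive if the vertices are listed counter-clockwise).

-69

Cross-terms: -16, -19, -17, -6, -12, -36, -32  ⇒  Σ = -138
Signed area = Σ/2 = -69 (negative ⇒ clockwise traversal).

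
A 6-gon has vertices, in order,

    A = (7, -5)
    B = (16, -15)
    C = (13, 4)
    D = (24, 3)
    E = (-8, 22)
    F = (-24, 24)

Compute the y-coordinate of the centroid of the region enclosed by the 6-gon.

948/113

Apply Gauss's area formula. First the cross-terms c_i = x_i·y_{i+1} − x_{i+1}·y_i:
  -25, 259, -57, 552, 336, -48  ⇒  2A = 1017, A = 508.5.
Then Σ (y_i + y_{i+1})·c_i = 25596, so ȳ = 25596 / (6·508.5) = 948/113.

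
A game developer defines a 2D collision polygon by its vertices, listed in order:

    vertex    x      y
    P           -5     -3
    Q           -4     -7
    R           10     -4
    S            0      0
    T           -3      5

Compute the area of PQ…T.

71.5

Σ = (23) + (86) + (0) + (0) + (34) = 143
Area = |Σ|/2 = 71.5.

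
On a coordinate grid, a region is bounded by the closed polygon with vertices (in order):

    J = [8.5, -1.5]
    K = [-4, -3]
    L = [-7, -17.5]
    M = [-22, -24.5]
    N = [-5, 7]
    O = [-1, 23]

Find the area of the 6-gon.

Apply the shoelace formula: 2A = Σ (x_i·y_{i+1} − x_{i+1}·y_i), indices taken mod 6.
Σ = (-31.5) + (49) + (-213.5) + (-276.5) + (-108) + (-194) = -774.5
Area = |Σ|/2 = 387.25.

387.25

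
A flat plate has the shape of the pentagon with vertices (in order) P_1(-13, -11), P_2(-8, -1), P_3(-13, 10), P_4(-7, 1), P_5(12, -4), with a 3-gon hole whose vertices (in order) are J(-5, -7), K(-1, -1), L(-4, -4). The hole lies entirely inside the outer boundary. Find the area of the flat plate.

Outer boundary:
Apply the shoelace (surveyor's) formula: 2A = Σ (x_i·y_{i+1} − x_{i+1}·y_i), indices taken mod 5.
Σ = (-75) + (-93) + (57) + (16) + (-184) = -279
Area = |Σ|/2 = 139.5.
Hole:
Apply the surveyor's formula: 2A = Σ (x_i·y_{i+1} − x_{i+1}·y_i), indices taken mod 3.
Cross-terms: -2, 0, 8  ⇒  Σ = 6
Area = |Σ|/2 = 3.
Net area = 139.5 − 3 = 136.5.

136.5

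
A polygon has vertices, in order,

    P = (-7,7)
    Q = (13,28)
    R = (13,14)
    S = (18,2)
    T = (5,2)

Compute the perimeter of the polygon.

|PQ| = √((20)² + (21)²) = √841 = 29
|QR| = √((0)² + (-14)²) = √196 = 14
|RS| = √((5)² + (-12)²) = √169 = 13
|ST| = √((-13)² + (0)²) = √169 = 13
|TP| = √((-12)² + (5)²) = √169 = 13
Perimeter = 29 + 14 + 13 + 13 + 13 = 82.

82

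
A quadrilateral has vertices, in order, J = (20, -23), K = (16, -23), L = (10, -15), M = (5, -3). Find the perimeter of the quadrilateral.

52

|JK| = √((-4)² + (0)²) = √16 = 4
|KL| = √((-6)² + (8)²) = √100 = 10
|LM| = √((-5)² + (12)²) = √169 = 13
|MJ| = √((15)² + (-20)²) = √625 = 25
Perimeter = 4 + 10 + 13 + 25 = 52.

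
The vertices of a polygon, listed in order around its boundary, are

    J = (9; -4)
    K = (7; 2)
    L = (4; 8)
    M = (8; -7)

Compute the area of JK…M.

16.5

Apply the shoelace formula: 2A = Σ (x_i·y_{i+1} − x_{i+1}·y_i), indices taken mod 4.
Σ = (46) + (48) + (-92) + (31) = 33
Area = |Σ|/2 = 16.5.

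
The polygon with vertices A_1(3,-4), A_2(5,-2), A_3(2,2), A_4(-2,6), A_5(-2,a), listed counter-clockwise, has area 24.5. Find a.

3

Write out the shoelace sum; only the two edges meeting at A_5 involve a:
2·Area = [((-2)·a − (-2)·6) + ((-2)·(-4) − 3·a)] + 44
       = -5·a + 64 = 49
⇒ a = 3.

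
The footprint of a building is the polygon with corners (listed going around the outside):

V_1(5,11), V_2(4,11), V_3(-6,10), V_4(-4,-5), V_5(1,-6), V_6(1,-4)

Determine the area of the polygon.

124.5

Apply the surveyor's formula: 2A = Σ (x_i·y_{i+1} − x_{i+1}·y_i), indices taken mod 6.
Σ = (11) + (106) + (70) + (29) + (2) + (31) = 249
Area = |Σ|/2 = 124.5.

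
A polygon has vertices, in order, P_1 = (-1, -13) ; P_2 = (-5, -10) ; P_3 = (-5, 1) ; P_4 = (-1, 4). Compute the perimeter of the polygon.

|P_1P_2| = √((-4)² + (3)²) = √25 = 5
|P_2P_3| = √((0)² + (11)²) = √121 = 11
|P_3P_4| = √((4)² + (3)²) = √25 = 5
|P_4P_1| = √((0)² + (-17)²) = √289 = 17
Perimeter = 5 + 11 + 5 + 17 = 38.

38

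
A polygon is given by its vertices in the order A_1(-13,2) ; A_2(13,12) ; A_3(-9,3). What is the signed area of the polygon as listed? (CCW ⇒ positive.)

-7

Apply Gauss's area formula: 2A = Σ (x_i·y_{i+1} − x_{i+1}·y_i), indices taken mod 3.
Cross-terms: -182, 147, 21  ⇒  Σ = -14
Signed area = Σ/2 = -7 (negative ⇒ clockwise traversal).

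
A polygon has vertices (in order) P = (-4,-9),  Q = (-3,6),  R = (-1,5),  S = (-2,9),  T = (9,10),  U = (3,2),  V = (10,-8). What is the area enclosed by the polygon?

Σ = (-51) + (-9) + (1) + (-101) + (-12) + (-44) + (-122) = -338
Area = |Σ|/2 = 169.

169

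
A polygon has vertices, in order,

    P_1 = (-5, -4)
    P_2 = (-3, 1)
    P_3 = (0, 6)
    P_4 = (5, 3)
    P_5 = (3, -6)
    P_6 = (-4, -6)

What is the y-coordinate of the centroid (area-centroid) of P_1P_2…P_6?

-13/15

Apply the shoelace formula. First the cross-terms c_i = x_i·y_{i+1} − x_{i+1}·y_i:
  -17, -18, -30, -39, -42, -14  ⇒  2A = -160, A = -80.
Then Σ (y_i + y_{i+1})·c_i = 416, so ȳ = 416 / (6·(-80)) = -13/15.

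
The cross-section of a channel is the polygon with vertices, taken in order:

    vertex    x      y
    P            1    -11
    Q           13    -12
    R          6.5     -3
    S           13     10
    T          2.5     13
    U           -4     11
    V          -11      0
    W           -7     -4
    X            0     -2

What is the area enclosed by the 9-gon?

Apply the surveyor's formula: 2A = Σ (x_i·y_{i+1} − x_{i+1}·y_i), indices taken mod 9.
P→Q: (1)(-12) − (13)(-11) = 131
Q→R: (13)(-3) − (6.5)(-12) = 39
R→S: (6.5)(10) − (13)(-3) = 104
S→T: (13)(13) − (2.5)(10) = 144
T→U: (2.5)(11) − (-4)(13) = 79.5
U→V: (-4)(0) − (-11)(11) = 121
V→W: (-11)(-4) − (-7)(0) = 44
W→X: (-7)(-2) − (0)(-4) = 14
X→P: (0)(-11) − (1)(-2) = 2
Σ = 678.5
Area = |Σ|/2 = 339.25.

339.25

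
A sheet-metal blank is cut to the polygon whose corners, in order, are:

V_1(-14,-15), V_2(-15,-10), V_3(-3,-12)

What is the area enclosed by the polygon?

Σ = (-85) + (150) + (-123) = -58
Area = |Σ|/2 = 29.

29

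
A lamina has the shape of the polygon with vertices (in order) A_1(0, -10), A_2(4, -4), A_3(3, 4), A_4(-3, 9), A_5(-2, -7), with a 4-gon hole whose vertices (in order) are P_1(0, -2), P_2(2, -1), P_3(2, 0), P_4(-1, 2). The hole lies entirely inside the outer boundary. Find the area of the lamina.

77

Outer boundary:
Cross-terms: 40, 28, 39, 39, 20  ⇒  Σ = 166
Area = |Σ|/2 = 83.
Hole:
P_1→P_2: (0)(-1) − (2)(-2) = 4
P_2→P_3: (2)(0) − (2)(-1) = 2
P_3→P_4: (2)(2) − (-1)(0) = 4
P_4→P_1: (-1)(-2) − (0)(2) = 2
Σ = 12
Area = |Σ|/2 = 6.
Net area = 83 − 6 = 77.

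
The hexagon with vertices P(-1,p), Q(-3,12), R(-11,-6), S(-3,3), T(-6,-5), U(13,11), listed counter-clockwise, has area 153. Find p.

The doubled signed area Σ (x_i y_{i+1} − x_{i+1} y_i) is linear in p.
With p=0 it equals 130; the coefficient of p is 16 (from the two edges through P).
So 16·p + 130 = 2·153 = 306 ⇒ p = 11.

11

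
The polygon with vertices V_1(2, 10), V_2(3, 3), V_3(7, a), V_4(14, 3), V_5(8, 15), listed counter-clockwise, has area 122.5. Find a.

-3

Write out the shoelace sum; only the two edges meeting at V_3 involve a:
2·Area = [(3·a − 7·3) + (7·3 − 14·a)] + 212
       = -11·a + 212 = 245
⇒ a = -3.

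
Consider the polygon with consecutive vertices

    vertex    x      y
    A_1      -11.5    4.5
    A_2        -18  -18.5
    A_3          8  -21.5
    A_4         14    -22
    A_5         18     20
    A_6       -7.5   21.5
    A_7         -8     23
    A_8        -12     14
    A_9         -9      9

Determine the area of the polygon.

1205.625

A_1→A_2: (-11.5)(-18.5) − (-18)(4.5) = 293.75
A_2→A_3: (-18)(-21.5) − (8)(-18.5) = 535
A_3→A_4: (8)(-22) − (14)(-21.5) = 125
A_4→A_5: (14)(20) − (18)(-22) = 676
A_5→A_6: (18)(21.5) − (-7.5)(20) = 537
A_6→A_7: (-7.5)(23) − (-8)(21.5) = -0.5
A_7→A_8: (-8)(14) − (-12)(23) = 164
A_8→A_9: (-12)(9) − (-9)(14) = 18
A_9→A_1: (-9)(4.5) − (-11.5)(9) = 63
Σ = 2411.25
Area = |Σ|/2 = 1205.625.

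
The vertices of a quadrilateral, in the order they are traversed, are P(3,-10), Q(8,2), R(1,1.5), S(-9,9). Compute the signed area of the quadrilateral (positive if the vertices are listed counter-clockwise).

90.75

Apply the surveyor's formula: 2A = Σ (x_i·y_{i+1} − x_{i+1}·y_i), indices taken mod 4.
Σ = (86) + (10) + (22.5) + (63) = 181.5
Signed area = Σ/2 = 90.75 (positive ⇒ counter-clockwise traversal).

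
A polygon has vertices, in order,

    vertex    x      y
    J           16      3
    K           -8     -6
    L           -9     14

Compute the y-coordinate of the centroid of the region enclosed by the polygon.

11/3

Apply the shoelace formula. First the cross-terms c_i = x_i·y_{i+1} − x_{i+1}·y_i:
  -72, -166, -251  ⇒  2A = -489, A = -244.5.
Then Σ (y_i + y_{i+1})·c_i = -5379, so ȳ = -5379 / (6·(-244.5)) = 11/3.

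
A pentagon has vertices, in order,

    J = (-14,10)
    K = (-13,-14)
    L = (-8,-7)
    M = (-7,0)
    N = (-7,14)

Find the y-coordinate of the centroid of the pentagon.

283/213

Apply the shoelace formula. First the cross-terms c_i = x_i·y_{i+1} − x_{i+1}·y_i:
  326, -21, -49, -98, 126  ⇒  2A = 284, A = 142.
Then Σ (y_i + y_{i+1})·c_i = 1132, so ȳ = 1132 / (6·142) = 283/213.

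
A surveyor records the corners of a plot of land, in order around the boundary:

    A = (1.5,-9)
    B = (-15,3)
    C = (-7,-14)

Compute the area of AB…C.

92.25

Apply the surveyor's formula: 2A = Σ (x_i·y_{i+1} − x_{i+1}·y_i), indices taken mod 3.
Σ = (-130.5) + (231) + (84) = 184.5
Area = |Σ|/2 = 92.25.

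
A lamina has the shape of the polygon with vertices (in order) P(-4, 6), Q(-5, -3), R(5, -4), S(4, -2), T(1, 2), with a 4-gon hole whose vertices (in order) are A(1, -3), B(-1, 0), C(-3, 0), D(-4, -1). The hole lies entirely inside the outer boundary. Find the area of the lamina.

Outer boundary:
P→Q: (-4)(-3) − (-5)(6) = 42
Q→R: (-5)(-4) − (5)(-3) = 35
R→S: (5)(-2) − (4)(-4) = 6
S→T: (4)(2) − (1)(-2) = 10
T→P: (1)(6) − (-4)(2) = 14
Σ = 107
Area = |Σ|/2 = 53.5.
Hole:
Apply the shoelace (surveyor's) formula: 2A = Σ (x_i·y_{i+1} − x_{i+1}·y_i), indices taken mod 4.
Σ = (-3) + (0) + (3) + (13) = 13
Area = |Σ|/2 = 6.5.
Net area = 53.5 − 6.5 = 47.

47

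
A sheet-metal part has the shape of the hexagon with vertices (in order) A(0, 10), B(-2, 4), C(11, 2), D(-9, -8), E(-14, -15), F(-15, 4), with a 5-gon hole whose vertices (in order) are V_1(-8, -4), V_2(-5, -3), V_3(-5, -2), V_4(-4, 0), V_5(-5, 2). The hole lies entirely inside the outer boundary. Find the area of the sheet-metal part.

243.5

Outer boundary:
Σ = (20) + (-48) + (-70) + (23) + (-281) + (-150) = -506
Area = |Σ|/2 = 253.
Hole:
Apply the surveyor's formula: 2A = Σ (x_i·y_{i+1} − x_{i+1}·y_i), indices taken mod 5.
Cross-terms: 4, -5, -8, -8, 36  ⇒  Σ = 19
Area = |Σ|/2 = 9.5.
Net area = 253 − 9.5 = 243.5.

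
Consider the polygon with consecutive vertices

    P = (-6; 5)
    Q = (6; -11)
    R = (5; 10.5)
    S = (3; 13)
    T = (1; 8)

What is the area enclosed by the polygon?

Apply the shoelace (surveyor's) formula: 2A = Σ (x_i·y_{i+1} − x_{i+1}·y_i), indices taken mod 5.
P→Q: (-6)(-11) − (6)(5) = 36
Q→R: (6)(10.5) − (5)(-11) = 118
R→S: (5)(13) − (3)(10.5) = 33.5
S→T: (3)(8) − (1)(13) = 11
T→P: (1)(5) − (-6)(8) = 53
Σ = 251.5
Area = |Σ|/2 = 125.75.

125.75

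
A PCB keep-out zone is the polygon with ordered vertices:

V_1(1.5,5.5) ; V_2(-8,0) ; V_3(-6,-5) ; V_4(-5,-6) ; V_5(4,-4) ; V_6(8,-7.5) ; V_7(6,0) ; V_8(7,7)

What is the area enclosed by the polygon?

128

Apply Gauss's area formula: 2A = Σ (x_i·y_{i+1} − x_{i+1}·y_i), indices taken mod 8.
Σ = (44) + (40) + (11) + (44) + (2) + (45) + (42) + (28) = 256
Area = |Σ|/2 = 128.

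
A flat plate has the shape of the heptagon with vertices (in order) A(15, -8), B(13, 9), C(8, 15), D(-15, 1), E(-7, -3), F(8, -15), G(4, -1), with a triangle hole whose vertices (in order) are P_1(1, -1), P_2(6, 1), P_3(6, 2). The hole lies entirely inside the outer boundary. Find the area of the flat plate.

Outer boundary:
Apply Gauss's area formula: 2A = Σ (x_i·y_{i+1} − x_{i+1}·y_i), indices taken mod 7.
Σ = (239) + (123) + (233) + (52) + (129) + (52) + (-17) = 811
Area = |Σ|/2 = 405.5.
Hole:
Cross-terms: 7, 6, -8  ⇒  Σ = 5
Area = |Σ|/2 = 2.5.
Net area = 405.5 − 2.5 = 403.

403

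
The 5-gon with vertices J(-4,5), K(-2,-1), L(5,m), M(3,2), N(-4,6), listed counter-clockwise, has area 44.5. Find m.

-6

Write out the shoelace sum; only the two edges meeting at L involve m:
2·Area = [((-2)·m − 5·(-1)) + (5·2 − 3·m)] + 44
       = -5·m + 59 = 89
⇒ m = -6.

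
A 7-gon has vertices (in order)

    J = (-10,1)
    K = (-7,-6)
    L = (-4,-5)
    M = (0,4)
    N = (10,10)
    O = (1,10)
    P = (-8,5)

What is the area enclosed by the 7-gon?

119.5

Apply the shoelace (surveyor's) formula: 2A = Σ (x_i·y_{i+1} − x_{i+1}·y_i), indices taken mod 7.
Σ = (67) + (11) + (-16) + (-40) + (90) + (85) + (42) = 239
Area = |Σ|/2 = 119.5.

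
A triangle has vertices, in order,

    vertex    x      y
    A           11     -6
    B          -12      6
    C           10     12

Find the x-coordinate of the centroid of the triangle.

Apply the shoelace formula. First the cross-terms c_i = x_i·y_{i+1} − x_{i+1}·y_i:
  -6, -204, -192  ⇒  2A = -402, A = -201.
Then Σ (x_i + x_{i+1})·c_i = -3618, so x̄ = -3618 / (6·(-201)) = 3.

3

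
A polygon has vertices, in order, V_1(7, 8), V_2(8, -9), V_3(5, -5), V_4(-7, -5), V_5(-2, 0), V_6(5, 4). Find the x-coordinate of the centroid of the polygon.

755/282

Apply the shoelace formula. First the cross-terms c_i = x_i·y_{i+1} − x_{i+1}·y_i:
  -127, 5, -60, -10, -8, 12  ⇒  2A = -188, A = -94.
Then Σ (x_i + x_{i+1})·c_i = -1510, so x̄ = -1510 / (6·(-94)) = 755/282.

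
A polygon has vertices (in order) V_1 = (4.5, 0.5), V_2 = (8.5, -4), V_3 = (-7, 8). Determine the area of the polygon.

Σ = (-22.25) + (40) + (-39.5) = -21.75
Area = |Σ|/2 = 10.875.

10.875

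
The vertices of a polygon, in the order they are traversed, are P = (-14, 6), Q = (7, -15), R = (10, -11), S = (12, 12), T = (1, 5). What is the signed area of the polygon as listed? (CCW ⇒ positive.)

308.5

P→Q: (-14)(-15) − (7)(6) = 168
Q→R: (7)(-11) − (10)(-15) = 73
R→S: (10)(12) − (12)(-11) = 252
S→T: (12)(5) − (1)(12) = 48
T→P: (1)(6) − (-14)(5) = 76
Σ = 617
Signed area = Σ/2 = 308.5 (positive ⇒ counter-clockwise traversal).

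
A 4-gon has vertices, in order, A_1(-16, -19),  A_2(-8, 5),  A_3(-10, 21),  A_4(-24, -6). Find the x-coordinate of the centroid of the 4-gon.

-4314/287

Apply Gauss's area formula. First the cross-terms c_i = x_i·y_{i+1} − x_{i+1}·y_i:
  -232, -118, 564, 360  ⇒  2A = 574, A = 287.
Then Σ (x_i + x_{i+1})·c_i = -25884, so x̄ = -25884 / (6·287) = -4314/287.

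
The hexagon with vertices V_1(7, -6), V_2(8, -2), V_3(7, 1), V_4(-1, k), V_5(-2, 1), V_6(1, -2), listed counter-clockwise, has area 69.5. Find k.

8

The doubled signed area Σ (x_i y_{i+1} − x_{i+1} y_i) is linear in k.
With k=0 it equals 67; the coefficient of k is 9 (from the two edges through V_4).
So 9·k + 67 = 2·69.5 = 139 ⇒ k = 8.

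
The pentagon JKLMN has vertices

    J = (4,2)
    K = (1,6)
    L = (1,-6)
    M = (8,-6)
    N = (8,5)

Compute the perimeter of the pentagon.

|JK| = √((-3)² + (4)²) = √25 = 5
|KL| = √((0)² + (-12)²) = √144 = 12
|LM| = √((7)² + (0)²) = √49 = 7
|MN| = √((0)² + (11)²) = √121 = 11
|NJ| = √((-4)² + (-3)²) = √25 = 5
Perimeter = 5 + 12 + 7 + 11 + 5 = 40.

40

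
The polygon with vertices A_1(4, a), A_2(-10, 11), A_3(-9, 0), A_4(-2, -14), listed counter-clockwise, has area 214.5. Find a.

13

The doubled signed area Σ (x_i y_{i+1} − x_{i+1} y_i) is linear in a.
With a=0 it equals 325; the coefficient of a is 8 (from the two edges through A_1).
So 8·a + 325 = 2·214.5 = 429 ⇒ a = 13.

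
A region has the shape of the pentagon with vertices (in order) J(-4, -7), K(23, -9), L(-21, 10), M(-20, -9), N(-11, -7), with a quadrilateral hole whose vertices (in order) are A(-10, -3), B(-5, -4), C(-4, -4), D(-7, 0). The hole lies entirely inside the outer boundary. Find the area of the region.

347.5

Outer boundary:
Apply Gauss's area formula: 2A = Σ (x_i·y_{i+1} − x_{i+1}·y_i), indices taken mod 5.
Σ = (197) + (41) + (389) + (41) + (49) = 717
Area = |Σ|/2 = 358.5.
Hole:
Apply Gauss's area formula: 2A = Σ (x_i·y_{i+1} − x_{i+1}·y_i), indices taken mod 4.
A→B: (-10)(-4) − (-5)(-3) = 25
B→C: (-5)(-4) − (-4)(-4) = 4
C→D: (-4)(0) − (-7)(-4) = -28
D→A: (-7)(-3) − (-10)(0) = 21
Σ = 22
Area = |Σ|/2 = 11.
Net area = 358.5 − 11 = 347.5.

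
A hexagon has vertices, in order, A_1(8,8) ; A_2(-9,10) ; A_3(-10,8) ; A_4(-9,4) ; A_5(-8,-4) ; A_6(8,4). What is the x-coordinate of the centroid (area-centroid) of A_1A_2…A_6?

Apply the shoelace formula. First the cross-terms c_i = x_i·y_{i+1} − x_{i+1}·y_i:
  152, 28, 32, 68, 0, 32  ⇒  2A = 312, A = 156.
Then Σ (x_i + x_{i+1})·c_i = -1936, so x̄ = -1936 / (6·156) = -242/117.

-242/117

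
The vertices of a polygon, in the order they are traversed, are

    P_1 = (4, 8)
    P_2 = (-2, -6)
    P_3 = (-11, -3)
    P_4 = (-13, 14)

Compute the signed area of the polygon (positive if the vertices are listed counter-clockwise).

-210.5

P_1→P_2: (4)(-6) − (-2)(8) = -8
P_2→P_3: (-2)(-3) − (-11)(-6) = -60
P_3→P_4: (-11)(14) − (-13)(-3) = -193
P_4→P_1: (-13)(8) − (4)(14) = -160
Σ = -421
Signed area = Σ/2 = -210.5 (negative ⇒ clockwise traversal).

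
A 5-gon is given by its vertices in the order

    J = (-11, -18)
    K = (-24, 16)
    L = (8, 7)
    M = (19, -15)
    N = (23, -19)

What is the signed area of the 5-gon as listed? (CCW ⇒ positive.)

-898

Σ = (-608) + (-296) + (-253) + (-16) + (-623) = -1796
Signed area = Σ/2 = -898 (negative ⇒ clockwise traversal).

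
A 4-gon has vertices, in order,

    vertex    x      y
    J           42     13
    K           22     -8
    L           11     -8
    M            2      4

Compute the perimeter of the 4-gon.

|JK| = √((-20)² + (-21)²) = √841 = 29
|KL| = √((-11)² + (0)²) = √121 = 11
|LM| = √((-9)² + (12)²) = √225 = 15
|MJ| = √((40)² + (9)²) = √1681 = 41
Perimeter = 29 + 11 + 15 + 41 = 96.

96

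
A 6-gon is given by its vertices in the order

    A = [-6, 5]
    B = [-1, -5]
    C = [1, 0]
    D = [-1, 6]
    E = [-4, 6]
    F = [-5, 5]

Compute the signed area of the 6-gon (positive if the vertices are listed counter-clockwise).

39.5

Apply the surveyor's formula: 2A = Σ (x_i·y_{i+1} − x_{i+1}·y_i), indices taken mod 6.
Σ = (35) + (5) + (6) + (18) + (10) + (5) = 79
Signed area = Σ/2 = 39.5 (positive ⇒ counter-clockwise traversal).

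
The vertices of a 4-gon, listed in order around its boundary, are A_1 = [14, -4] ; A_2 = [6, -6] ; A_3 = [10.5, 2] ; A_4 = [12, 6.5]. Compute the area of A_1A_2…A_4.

39.875

Apply Gauss's area formula: 2A = Σ (x_i·y_{i+1} − x_{i+1}·y_i), indices taken mod 4.
Σ = (-60) + (75) + (44.25) + (-139) = -79.75
Area = |Σ|/2 = 39.875.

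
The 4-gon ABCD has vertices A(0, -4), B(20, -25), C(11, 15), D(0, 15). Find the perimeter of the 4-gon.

100

|AB| = √((20)² + (-21)²) = √841 = 29
|BC| = √((-9)² + (40)²) = √1681 = 41
|CD| = √((-11)² + (0)²) = √121 = 11
|DA| = √((0)² + (-19)²) = √361 = 19
Perimeter = 29 + 41 + 11 + 19 = 100.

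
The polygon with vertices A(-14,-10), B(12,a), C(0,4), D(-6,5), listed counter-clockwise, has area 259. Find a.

-14

Write out the shoelace sum; only the two edges meeting at B involve a:
2·Area = [((-14)·a − 12·(-10)) + (12·4 − 0·a)] + 154
       = -14·a + 322 = 518
⇒ a = -14.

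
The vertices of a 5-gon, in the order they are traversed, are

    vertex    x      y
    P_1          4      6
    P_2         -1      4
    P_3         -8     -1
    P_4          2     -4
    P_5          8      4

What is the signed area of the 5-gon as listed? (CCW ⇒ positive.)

80.5

Σ = (22) + (33) + (34) + (40) + (32) = 161
Signed area = Σ/2 = 80.5 (positive ⇒ counter-clockwise traversal).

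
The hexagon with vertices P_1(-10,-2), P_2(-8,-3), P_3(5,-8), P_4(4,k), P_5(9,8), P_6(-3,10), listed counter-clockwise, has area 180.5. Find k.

4

Write out the shoelace sum; only the two edges meeting at P_4 involve k:
2·Area = [(5·k − 4·(-8)) + (4·8 − 9·k)] + 313
       = -4·k + 377 = 361
⇒ k = 4.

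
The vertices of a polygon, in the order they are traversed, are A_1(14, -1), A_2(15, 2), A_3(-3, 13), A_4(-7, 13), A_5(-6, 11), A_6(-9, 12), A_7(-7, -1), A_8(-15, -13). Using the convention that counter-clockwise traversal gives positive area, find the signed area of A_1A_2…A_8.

345

Apply Gauss's area formula: 2A = Σ (x_i·y_{i+1} − x_{i+1}·y_i), indices taken mod 8.
Σ = (43) + (201) + (52) + (1) + (27) + (93) + (76) + (197) = 690
Signed area = Σ/2 = 345 (positive ⇒ counter-clockwise traversal).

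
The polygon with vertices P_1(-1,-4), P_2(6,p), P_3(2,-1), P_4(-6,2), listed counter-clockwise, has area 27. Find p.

-4

Write out the shoelace sum; only the two edges meeting at P_2 involve p:
2·Area = [((-1)·p − 6·(-4)) + (6·(-1) − 2·p)] + 24
       = -3·p + 42 = 54
⇒ p = -4.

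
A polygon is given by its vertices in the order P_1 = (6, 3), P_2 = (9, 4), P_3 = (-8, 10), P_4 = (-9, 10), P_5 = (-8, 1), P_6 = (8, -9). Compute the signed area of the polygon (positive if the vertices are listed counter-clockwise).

171

Apply the shoelace (surveyor's) formula: 2A = Σ (x_i·y_{i+1} − x_{i+1}·y_i), indices taken mod 6.
Σ = (-3) + (122) + (10) + (71) + (64) + (78) = 342
Signed area = Σ/2 = 171 (positive ⇒ counter-clockwise traversal).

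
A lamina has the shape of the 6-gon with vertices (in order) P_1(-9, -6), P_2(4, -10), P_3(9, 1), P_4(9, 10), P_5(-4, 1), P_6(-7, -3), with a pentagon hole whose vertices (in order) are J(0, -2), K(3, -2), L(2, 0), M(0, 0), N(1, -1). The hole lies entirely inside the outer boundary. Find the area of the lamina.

182

Outer boundary:
Apply the shoelace (surveyor's) formula: 2A = Σ (x_i·y_{i+1} − x_{i+1}·y_i), indices taken mod 6.
Cross-terms: 114, 94, 81, 49, 19, 15  ⇒  Σ = 372
Area = |Σ|/2 = 186.
Hole:
Apply the shoelace formula: 2A = Σ (x_i·y_{i+1} − x_{i+1}·y_i), indices taken mod 5.
Σ = (6) + (4) + (0) + (0) + (-2) = 8
Area = |Σ|/2 = 4.
Net area = 186 − 4 = 182.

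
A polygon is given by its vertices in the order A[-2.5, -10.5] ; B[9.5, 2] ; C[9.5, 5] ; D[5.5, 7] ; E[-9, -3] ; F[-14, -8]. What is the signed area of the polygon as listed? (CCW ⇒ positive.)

Apply the shoelace formula: 2A = Σ (x_i·y_{i+1} − x_{i+1}·y_i), indices taken mod 6.
A→B: (-2.5)(2) − (9.5)(-10.5) = 94.75
B→C: (9.5)(5) − (9.5)(2) = 28.5
C→D: (9.5)(7) − (5.5)(5) = 39
D→E: (5.5)(-3) − (-9)(7) = 46.5
E→F: (-9)(-8) − (-14)(-3) = 30
F→A: (-14)(-10.5) − (-2.5)(-8) = 127
Σ = 365.75
Signed area = Σ/2 = 182.875 (positive ⇒ counter-clockwise traversal).

182.875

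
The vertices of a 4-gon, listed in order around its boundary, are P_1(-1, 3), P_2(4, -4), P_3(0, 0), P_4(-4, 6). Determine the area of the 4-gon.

7

P_1→P_2: (-1)(-4) − (4)(3) = -8
P_2→P_3: (4)(0) − (0)(-4) = 0
P_3→P_4: (0)(6) − (-4)(0) = 0
P_4→P_1: (-4)(3) − (-1)(6) = -6
Σ = -14
Area = |Σ|/2 = 7.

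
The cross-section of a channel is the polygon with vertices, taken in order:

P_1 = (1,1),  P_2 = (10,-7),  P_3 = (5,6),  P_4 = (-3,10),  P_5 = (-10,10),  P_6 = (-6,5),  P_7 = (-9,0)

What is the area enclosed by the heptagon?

Cross-terms: -17, 95, 68, 70, 10, 45, -9  ⇒  Σ = 262
Area = |Σ|/2 = 131.

131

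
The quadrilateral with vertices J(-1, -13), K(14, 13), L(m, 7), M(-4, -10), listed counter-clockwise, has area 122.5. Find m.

4

Write out the shoelace sum; only the two edges meeting at L involve m:
2·Area = [(14·7 − m·13) + (m·(-10) − (-4)·7)] + 211
       = -23·m + 337 = 245
⇒ m = 4.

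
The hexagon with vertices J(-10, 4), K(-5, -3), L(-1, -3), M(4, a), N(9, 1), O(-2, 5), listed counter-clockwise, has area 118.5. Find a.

Write out the shoelace sum; only the two edges meeting at M involve a:
2·Area = [((-1)·a − 4·(-3)) + (4·1 − 9·a)] + 151
       = -10·a + 167 = 237
⇒ a = -7.

-7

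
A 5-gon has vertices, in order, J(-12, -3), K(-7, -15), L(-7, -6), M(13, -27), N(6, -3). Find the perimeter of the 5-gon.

94

|JK| = √((5)² + (-12)²) = √169 = 13
|KL| = √((0)² + (9)²) = √81 = 9
|LM| = √((20)² + (-21)²) = √841 = 29
|MN| = √((-7)² + (24)²) = √625 = 25
|NJ| = √((-18)² + (0)²) = √324 = 18
Perimeter = 13 + 9 + 29 + 25 + 18 = 94.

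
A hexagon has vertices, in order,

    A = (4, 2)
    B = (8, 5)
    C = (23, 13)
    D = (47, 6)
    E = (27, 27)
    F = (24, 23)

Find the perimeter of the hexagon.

|AB| = √((4)² + (3)²) = √25 = 5
|BC| = √((15)² + (8)²) = √289 = 17
|CD| = √((24)² + (-7)²) = √625 = 25
|DE| = √((-20)² + (21)²) = √841 = 29
|EF| = √((-3)² + (-4)²) = √25 = 5
|FA| = √((-20)² + (-21)²) = √841 = 29
Perimeter = 5 + 17 + 25 + 29 + 5 + 29 = 110.

110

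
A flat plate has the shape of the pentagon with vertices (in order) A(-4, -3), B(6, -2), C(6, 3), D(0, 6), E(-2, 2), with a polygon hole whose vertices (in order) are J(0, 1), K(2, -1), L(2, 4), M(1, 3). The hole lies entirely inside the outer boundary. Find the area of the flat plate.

Outer boundary:
Apply the shoelace formula: 2A = Σ (x_i·y_{i+1} − x_{i+1}·y_i), indices taken mod 5.
Cross-terms: 26, 30, 36, 12, 14  ⇒  Σ = 118
Area = |Σ|/2 = 59.
Hole:
Apply the shoelace (surveyor's) formula: 2A = Σ (x_i·y_{i+1} − x_{i+1}·y_i), indices taken mod 4.
Σ = (-2) + (10) + (2) + (1) = 11
Area = |Σ|/2 = 5.5.
Net area = 59 − 5.5 = 53.5.

53.5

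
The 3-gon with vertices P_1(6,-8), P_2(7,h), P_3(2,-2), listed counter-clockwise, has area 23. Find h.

2

The doubled signed area Σ (x_i y_{i+1} − x_{i+1} y_i) is linear in h.
With h=0 it equals 38; the coefficient of h is 4 (from the two edges through P_2).
So 4·h + 38 = 2·23 = 46 ⇒ h = 2.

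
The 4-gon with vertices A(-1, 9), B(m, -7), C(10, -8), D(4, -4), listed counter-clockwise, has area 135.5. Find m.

-10

Write out the shoelace sum; only the two edges meeting at B involve m:
2·Area = [((-1)·(-7) − m·9) + (m·(-8) − 10·(-7))] + 24
       = -17·m + 101 = 271
⇒ m = -10.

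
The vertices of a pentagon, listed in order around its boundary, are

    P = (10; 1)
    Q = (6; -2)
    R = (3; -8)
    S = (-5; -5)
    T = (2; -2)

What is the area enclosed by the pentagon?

40.5

Apply the shoelace (surveyor's) formula: 2A = Σ (x_i·y_{i+1} − x_{i+1}·y_i), indices taken mod 5.
P→Q: (10)(-2) − (6)(1) = -26
Q→R: (6)(-8) − (3)(-2) = -42
R→S: (3)(-5) − (-5)(-8) = -55
S→T: (-5)(-2) − (2)(-5) = 20
T→P: (2)(1) − (10)(-2) = 22
Σ = -81
Area = |Σ|/2 = 40.5.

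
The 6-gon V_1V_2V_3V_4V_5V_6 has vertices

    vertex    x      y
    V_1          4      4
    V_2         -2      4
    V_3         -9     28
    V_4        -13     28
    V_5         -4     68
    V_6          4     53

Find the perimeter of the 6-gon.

|V_1V_2| = √((-6)² + (0)²) = √36 = 6
|V_2V_3| = √((-7)² + (24)²) = √625 = 25
|V_3V_4| = √((-4)² + (0)²) = √16 = 4
|V_4V_5| = √((9)² + (40)²) = √1681 = 41
|V_5V_6| = √((8)² + (-15)²) = √289 = 17
|V_6V_1| = √((0)² + (-49)²) = √2401 = 49
Perimeter = 6 + 25 + 4 + 41 + 17 + 49 = 142.

142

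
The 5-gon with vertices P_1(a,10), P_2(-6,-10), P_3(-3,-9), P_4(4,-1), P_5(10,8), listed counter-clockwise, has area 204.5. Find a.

-8

Write out the shoelace sum; only the two edges meeting at P_1 involve a:
2·Area = [(10·10 − a·8) + (a·(-10) − (-6)·10)] + 105
       = -18·a + 265 = 409
⇒ a = -8.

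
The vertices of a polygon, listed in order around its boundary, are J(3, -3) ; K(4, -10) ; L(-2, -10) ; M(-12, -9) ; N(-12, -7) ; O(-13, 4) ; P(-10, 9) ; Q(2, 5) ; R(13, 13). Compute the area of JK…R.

Apply the shoelace formula: 2A = Σ (x_i·y_{i+1} − x_{i+1}·y_i), indices taken mod 9.
J→K: (3)(-10) − (4)(-3) = -18
K→L: (4)(-10) − (-2)(-10) = -60
L→M: (-2)(-9) − (-12)(-10) = -102
M→N: (-12)(-7) − (-12)(-9) = -24
N→O: (-12)(4) − (-13)(-7) = -139
O→P: (-13)(9) − (-10)(4) = -77
P→Q: (-10)(5) − (2)(9) = -68
Q→R: (2)(13) − (13)(5) = -39
R→J: (13)(-3) − (3)(13) = -78
Σ = -605
Area = |Σ|/2 = 302.5.

302.5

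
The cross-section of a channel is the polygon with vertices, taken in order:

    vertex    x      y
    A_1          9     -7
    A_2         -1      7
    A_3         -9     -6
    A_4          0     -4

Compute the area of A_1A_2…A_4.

98.5

Apply the shoelace formula: 2A = Σ (x_i·y_{i+1} − x_{i+1}·y_i), indices taken mod 4.
Cross-terms: 56, 69, 36, 36  ⇒  Σ = 197
Area = |Σ|/2 = 98.5.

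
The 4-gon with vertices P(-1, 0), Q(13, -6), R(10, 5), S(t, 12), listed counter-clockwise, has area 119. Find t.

5

Write out the shoelace sum; only the two edges meeting at S involve t:
2·Area = [(10·12 − t·5) + (t·0 − (-1)·12)] + 131
       = -5·t + 263 = 238
⇒ t = 5.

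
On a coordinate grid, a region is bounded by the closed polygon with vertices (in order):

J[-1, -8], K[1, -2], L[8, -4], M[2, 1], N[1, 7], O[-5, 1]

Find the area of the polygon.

Apply the surveyor's formula: 2A = Σ (x_i·y_{i+1} − x_{i+1}·y_i), indices taken mod 6.
J→K: (-1)(-2) − (1)(-8) = 10
K→L: (1)(-4) − (8)(-2) = 12
L→M: (8)(1) − (2)(-4) = 16
M→N: (2)(7) − (1)(1) = 13
N→O: (1)(1) − (-5)(7) = 36
O→J: (-5)(-8) − (-1)(1) = 41
Σ = 128
Area = |Σ|/2 = 64.

64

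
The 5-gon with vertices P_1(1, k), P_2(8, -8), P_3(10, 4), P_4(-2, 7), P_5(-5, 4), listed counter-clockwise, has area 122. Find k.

-3

Write out the shoelace sum; only the two edges meeting at P_1 involve k:
2·Area = [((-5)·k − 1·4) + (1·(-8) − 8·k)] + 217
       = -13·k + 205 = 244
⇒ k = -3.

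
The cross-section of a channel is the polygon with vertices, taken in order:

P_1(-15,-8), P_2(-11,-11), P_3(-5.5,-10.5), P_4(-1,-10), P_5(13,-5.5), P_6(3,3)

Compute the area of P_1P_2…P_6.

Apply the shoelace (surveyor's) formula: 2A = Σ (x_i·y_{i+1} − x_{i+1}·y_i), indices taken mod 6.
Σ = (77) + (55) + (44.5) + (135.5) + (55.5) + (21) = 388.5
Area = |Σ|/2 = 194.25.

194.25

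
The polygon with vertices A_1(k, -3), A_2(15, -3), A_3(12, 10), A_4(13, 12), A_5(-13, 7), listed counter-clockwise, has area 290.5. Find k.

Write out the shoelace sum; only the two edges meeting at A_1 involve k:
2·Area = [((-13)·(-3) − k·7) + (k·(-3) − 15·(-3))] + 447
       = -10·k + 531 = 581
⇒ k = -5.

-5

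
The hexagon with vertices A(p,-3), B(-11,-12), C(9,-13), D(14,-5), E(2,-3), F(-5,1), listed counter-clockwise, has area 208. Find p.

Write out the shoelace sum; only the two edges meeting at A involve p:
2·Area = [((-5)·(-3) − p·1) + (p·(-12) − (-11)·(-3))] + 343
       = -13·p + 325 = 416
⇒ p = -7.

-7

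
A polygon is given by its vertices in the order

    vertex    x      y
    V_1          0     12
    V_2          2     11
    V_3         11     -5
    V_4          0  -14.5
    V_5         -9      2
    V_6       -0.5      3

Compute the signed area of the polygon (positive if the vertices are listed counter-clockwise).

Cross-terms: -24, -131, -159.5, -130.5, -26, -6  ⇒  Σ = -477
Signed area = Σ/2 = -238.5 (negative ⇒ clockwise traversal).

-238.5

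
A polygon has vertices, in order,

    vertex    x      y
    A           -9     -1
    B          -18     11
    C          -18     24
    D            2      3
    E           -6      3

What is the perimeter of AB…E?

70

|AB| = √((-9)² + (12)²) = √225 = 15
|BC| = √((0)² + (13)²) = √169 = 13
|CD| = √((20)² + (-21)²) = √841 = 29
|DE| = √((-8)² + (0)²) = √64 = 8
|EA| = √((-3)² + (-4)²) = √25 = 5
Perimeter = 15 + 13 + 29 + 8 + 5 = 70.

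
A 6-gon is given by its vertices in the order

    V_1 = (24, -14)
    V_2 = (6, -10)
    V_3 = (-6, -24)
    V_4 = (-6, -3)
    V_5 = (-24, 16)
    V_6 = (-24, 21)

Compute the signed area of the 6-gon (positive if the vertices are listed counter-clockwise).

-471

Apply the shoelace (surveyor's) formula: 2A = Σ (x_i·y_{i+1} − x_{i+1}·y_i), indices taken mod 6.
Σ = (-156) + (-204) + (-126) + (-168) + (-120) + (-168) = -942
Signed area = Σ/2 = -471 (negative ⇒ clockwise traversal).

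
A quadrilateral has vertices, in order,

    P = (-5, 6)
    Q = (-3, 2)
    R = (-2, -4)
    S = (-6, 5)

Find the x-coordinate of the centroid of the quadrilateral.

Apply the shoelace formula. First the cross-terms c_i = x_i·y_{i+1} − x_{i+1}·y_i:
  8, 16, -34, -11  ⇒  2A = -21, A = -10.5.
Then Σ (x_i + x_{i+1})·c_i = 249, so x̄ = 249 / (6·(-10.5)) = -83/21.

-83/21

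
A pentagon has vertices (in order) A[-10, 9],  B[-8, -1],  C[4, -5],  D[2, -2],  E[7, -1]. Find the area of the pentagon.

Σ = (82) + (44) + (2) + (12) + (53) = 193
Area = |Σ|/2 = 96.5.

96.5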